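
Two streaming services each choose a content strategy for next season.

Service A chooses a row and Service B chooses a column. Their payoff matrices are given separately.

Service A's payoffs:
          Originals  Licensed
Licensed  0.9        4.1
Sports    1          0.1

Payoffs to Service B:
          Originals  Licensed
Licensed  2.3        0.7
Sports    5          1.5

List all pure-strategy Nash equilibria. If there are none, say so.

Pure NE: (Sports, Originals)

For each strategy profile, look for a profitable unilateral deviation.
(Licensed, Originals): Service A can switch to Sports (0.9 → 1). Not NE.
(Licensed, Licensed): Service B can switch to Originals (0.7 → 2.3). Not NE.
(Sports, Originals): Service A gets 1, best alternative 0.9; Service B gets 5, best alternative 1.5. No profitable deviation — NE.
(Sports, Licensed): Service A can switch to Licensed (0.1 → 4.1). Not NE.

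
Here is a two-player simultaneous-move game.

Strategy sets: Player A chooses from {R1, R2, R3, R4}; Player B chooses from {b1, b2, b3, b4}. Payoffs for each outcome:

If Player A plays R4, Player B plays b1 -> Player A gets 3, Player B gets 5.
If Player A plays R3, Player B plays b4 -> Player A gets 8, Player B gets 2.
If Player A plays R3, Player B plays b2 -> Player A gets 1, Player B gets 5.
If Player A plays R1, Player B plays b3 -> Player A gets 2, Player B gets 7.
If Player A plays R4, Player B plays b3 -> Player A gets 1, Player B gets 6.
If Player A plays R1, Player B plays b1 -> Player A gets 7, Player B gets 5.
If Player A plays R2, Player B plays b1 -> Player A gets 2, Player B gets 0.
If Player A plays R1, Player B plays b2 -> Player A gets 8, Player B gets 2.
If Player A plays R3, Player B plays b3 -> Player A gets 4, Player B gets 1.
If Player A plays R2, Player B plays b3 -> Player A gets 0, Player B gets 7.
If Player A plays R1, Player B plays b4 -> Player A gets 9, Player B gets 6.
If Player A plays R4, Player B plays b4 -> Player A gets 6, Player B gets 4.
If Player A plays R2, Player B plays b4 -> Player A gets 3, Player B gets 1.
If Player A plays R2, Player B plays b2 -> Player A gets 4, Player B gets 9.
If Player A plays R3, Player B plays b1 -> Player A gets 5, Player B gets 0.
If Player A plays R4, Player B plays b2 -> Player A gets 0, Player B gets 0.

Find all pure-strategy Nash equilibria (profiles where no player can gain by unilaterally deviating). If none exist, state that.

This game has no pure Nash equilibrium.

Player A against b1: payoffs 7, 2, 5, 3 → best response R1.
Player A against b2: payoffs 8, 4, 1, 0 → best response R1.
Player A against b3: payoffs 2, 0, 4, 1 → best response R3.
Player A against b4: payoffs 9, 3, 8, 6 → best response R1.
Player B against R1: payoffs 5, 2, 7, 6 → best response b3.
Player B against R2: payoffs 0, 9, 7, 1 → best response b2.
Player B against R3: payoffs 0, 5, 1, 2 → best response b2.
Player B against R4: payoffs 5, 0, 6, 4 → best response b3.
No profile is a mutual best response for all players.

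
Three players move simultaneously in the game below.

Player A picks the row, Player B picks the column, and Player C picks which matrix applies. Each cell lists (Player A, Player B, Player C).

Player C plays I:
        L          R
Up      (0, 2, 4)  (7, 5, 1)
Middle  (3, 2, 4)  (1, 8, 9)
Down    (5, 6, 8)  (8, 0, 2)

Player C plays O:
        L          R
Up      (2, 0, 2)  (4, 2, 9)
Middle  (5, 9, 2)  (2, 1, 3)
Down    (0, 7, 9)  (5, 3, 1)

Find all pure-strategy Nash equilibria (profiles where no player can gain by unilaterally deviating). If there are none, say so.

none

Player A against (L, I): payoffs 0, 3, 5 → best response Down.
Player A against (L, O): payoffs 2, 5, 0 → best response Middle.
Player A against (R, I): payoffs 7, 1, 8 → best response Down.
Player A against (R, O): payoffs 4, 2, 5 → best response Down.
Player B against (Up, I): payoffs 2, 5 → best response R.
Player B against (Up, O): payoffs 0, 2 → best response R.
Player B against (Middle, I): payoffs 2, 8 → best response R.
Player B against (Middle, O): payoffs 9, 1 → best response L.
Player B against (Down, I): payoffs 6, 0 → best response L.
Player B against (Down, O): payoffs 7, 3 → best response L.
Player C against (Up, L): payoffs 4, 2 → best response I.
Player C against (Up, R): payoffs 1, 9 → best response O.
Player C against (Middle, L): payoffs 4, 2 → best response I.
Player C against (Middle, R): payoffs 9, 3 → best response I.
Player C against (Down, L): payoffs 8, 9 → best response O.
Player C against (Down, R): payoffs 2, 1 → best response I.
No profile is a mutual best response for all players.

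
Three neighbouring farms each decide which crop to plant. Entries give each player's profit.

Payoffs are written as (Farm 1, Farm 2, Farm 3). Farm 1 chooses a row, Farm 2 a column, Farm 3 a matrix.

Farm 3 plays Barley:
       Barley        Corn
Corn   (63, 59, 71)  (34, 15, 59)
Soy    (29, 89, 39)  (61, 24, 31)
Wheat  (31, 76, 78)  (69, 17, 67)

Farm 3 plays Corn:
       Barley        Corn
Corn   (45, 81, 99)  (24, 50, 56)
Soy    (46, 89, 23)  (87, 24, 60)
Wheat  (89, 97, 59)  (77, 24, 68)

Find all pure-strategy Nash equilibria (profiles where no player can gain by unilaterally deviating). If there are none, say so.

There is no pure-strategy Nash equilibrium.

For each strategy profile, look for a profitable unilateral deviation.
(Corn, Barley, Barley): Farm 3 can switch to Corn (71 → 99). Not NE.
(Corn, Barley, Corn): Farm 1 can switch to Soy (45 → 46). Not NE.
(Corn, Corn, Barley): Farm 1 can switch to Soy (34 → 61). Not NE.
(Corn, Corn, Corn): Farm 1 can switch to Soy (24 → 87). Not NE.
(Soy, Barley, Barley): Farm 1 can switch to Corn (29 → 63). Not NE.
(Soy, Barley, Corn): Farm 1 can switch to Wheat (46 → 89). Not NE.
(The remaining 6 profiles each have a profitable deviation by the same check.)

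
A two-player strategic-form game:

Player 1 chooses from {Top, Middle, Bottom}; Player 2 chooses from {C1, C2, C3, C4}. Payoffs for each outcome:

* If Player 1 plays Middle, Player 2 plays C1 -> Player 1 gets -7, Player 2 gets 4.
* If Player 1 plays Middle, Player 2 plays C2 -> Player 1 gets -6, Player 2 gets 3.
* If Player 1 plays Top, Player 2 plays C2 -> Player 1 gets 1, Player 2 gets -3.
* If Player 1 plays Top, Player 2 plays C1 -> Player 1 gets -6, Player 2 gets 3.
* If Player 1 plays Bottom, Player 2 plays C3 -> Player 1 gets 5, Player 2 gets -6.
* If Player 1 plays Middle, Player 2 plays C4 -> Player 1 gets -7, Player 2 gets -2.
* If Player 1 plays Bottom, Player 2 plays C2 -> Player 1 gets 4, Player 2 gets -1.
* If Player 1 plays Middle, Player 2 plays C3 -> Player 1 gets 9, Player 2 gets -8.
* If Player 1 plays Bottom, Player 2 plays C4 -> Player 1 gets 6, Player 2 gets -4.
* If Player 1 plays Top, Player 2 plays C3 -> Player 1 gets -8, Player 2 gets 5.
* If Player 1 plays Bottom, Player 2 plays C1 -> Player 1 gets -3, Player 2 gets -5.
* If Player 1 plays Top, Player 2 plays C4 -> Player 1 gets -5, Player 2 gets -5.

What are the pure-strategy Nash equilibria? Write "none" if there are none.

(Bottom, C2)

For each player, find the best response to each opponent profile; mutual best responses are the pure NE.
Player 1 against C1: payoffs -6, -7, -3 → best response Bottom.
Player 1 against C2: payoffs 1, -6, 4 → best response Bottom.
Player 1 against C3: payoffs -8, 9, 5 → best response Middle.
Player 1 against C4: payoffs -5, -7, 6 → best response Bottom.
Player 2 against Top: payoffs 3, -3, 5, -5 → best response C3.
Player 2 against Middle: payoffs 4, 3, -8, -2 → best response C1.
Player 2 against Bottom: payoffs -5, -1, -6, -4 → best response C2.
Mutual best responses: (Bottom, C2).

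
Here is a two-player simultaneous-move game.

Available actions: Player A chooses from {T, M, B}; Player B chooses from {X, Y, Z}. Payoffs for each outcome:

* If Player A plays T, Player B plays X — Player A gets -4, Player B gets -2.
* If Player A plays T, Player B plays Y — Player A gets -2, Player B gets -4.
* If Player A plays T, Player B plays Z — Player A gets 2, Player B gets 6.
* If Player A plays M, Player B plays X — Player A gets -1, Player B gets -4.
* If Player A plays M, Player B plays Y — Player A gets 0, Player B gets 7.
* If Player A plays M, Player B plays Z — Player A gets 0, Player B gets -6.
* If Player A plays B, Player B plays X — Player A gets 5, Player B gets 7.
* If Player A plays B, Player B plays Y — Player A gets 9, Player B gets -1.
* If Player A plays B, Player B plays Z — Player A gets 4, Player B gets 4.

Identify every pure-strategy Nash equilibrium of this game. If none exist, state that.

(T, X): Player A can switch to M (-4 → -1). Not NE.
(T, Y): Player A can switch to M (-2 → 0). Not NE.
(T, Z): Player A can switch to B (2 → 4). Not NE.
(M, X): Player A can switch to B (-1 → 5). Not NE.
(M, Y): Player A can switch to B (0 → 9). Not NE.
(M, Z): Player A can switch to T (0 → 2). Not NE.
(B, X): Player A gets 5, best alternative -1; Player B gets 7, best alternative 4. No profitable deviation — NE.
(B, Y): Player B can switch to X (-1 → 7). Not NE.
(B, Z): Player B can switch to X (4 → 7). Not NE.

The unique pure-strategy Nash equilibrium is (B, X).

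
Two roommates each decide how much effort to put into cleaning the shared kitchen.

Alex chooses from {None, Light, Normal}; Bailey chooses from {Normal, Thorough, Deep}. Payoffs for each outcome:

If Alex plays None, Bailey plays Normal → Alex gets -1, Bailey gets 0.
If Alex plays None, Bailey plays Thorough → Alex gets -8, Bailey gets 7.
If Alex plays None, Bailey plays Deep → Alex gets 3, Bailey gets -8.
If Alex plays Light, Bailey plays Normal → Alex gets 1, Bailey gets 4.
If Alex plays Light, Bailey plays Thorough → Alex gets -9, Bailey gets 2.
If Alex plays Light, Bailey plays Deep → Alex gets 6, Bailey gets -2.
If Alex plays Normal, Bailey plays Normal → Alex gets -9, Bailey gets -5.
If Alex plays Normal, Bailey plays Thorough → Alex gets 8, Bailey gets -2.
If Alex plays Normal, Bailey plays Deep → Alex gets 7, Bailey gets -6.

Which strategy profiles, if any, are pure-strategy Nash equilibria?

The pure Nash equilibria are (Light, Normal) and (Normal, Thorough).

(None, Normal): Alex can switch to Light (-1 → 1). Not NE.
(None, Thorough): Alex can switch to Normal (-8 → 8). Not NE.
(None, Deep): Alex can switch to Light (3 → 6). Not NE.
(Light, Normal): Alex gets 1, best alternative -1; Bailey gets 4, best alternative 2. No profitable deviation — NE.
(Light, Thorough): Alex can switch to None (-9 → -8). Not NE.
(Light, Deep): Alex can switch to Normal (6 → 7). Not NE.
(Normal, Normal): Alex can switch to None (-9 → -1). Not NE.
(Normal, Thorough): Alex gets 8, best alternative -8; Bailey gets -2, best alternative -5. No profitable deviation — NE.
(Normal, Deep): Bailey can switch to Normal (-6 → -5). Not NE.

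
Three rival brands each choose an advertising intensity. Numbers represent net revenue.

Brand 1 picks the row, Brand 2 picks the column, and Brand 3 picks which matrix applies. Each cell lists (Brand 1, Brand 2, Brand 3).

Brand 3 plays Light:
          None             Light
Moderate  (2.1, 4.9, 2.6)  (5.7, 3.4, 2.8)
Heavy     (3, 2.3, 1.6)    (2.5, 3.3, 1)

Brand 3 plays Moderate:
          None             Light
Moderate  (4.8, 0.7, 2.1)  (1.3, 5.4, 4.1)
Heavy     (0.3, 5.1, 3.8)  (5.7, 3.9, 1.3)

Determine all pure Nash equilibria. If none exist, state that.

Mark each player's best response to every combination of opponents' strategies; a profile where every player is best-responding is a pure Nash equilibrium.
Brand 1 against (None, Light): payoffs 2.1, 3 → best response Heavy.
Brand 1 against (None, Moderate): payoffs 4.8, 0.3 → best response Moderate.
Brand 1 against (Light, Light): payoffs 5.7, 2.5 → best response Moderate.
Brand 1 against (Light, Moderate): payoffs 1.3, 5.7 → best response Heavy.
Brand 2 against (Moderate, Light): payoffs 4.9, 3.4 → best response None.
Brand 2 against (Moderate, Moderate): payoffs 0.7, 5.4 → best response Light.
Brand 2 against (Heavy, Light): payoffs 2.3, 3.3 → best response Light.
Brand 2 against (Heavy, Moderate): payoffs 5.1, 3.9 → best response None.
Brand 3 against (Moderate, None): payoffs 2.6, 2.1 → best response Light.
Brand 3 against (Moderate, Light): payoffs 2.8, 4.1 → best response Moderate.
Brand 3 against (Heavy, None): payoffs 1.6, 3.8 → best response Moderate.
Brand 3 against (Heavy, Light): payoffs 1, 1.3 → best response Moderate.
No profile is a mutual best response for all players.

No pure-strategy Nash equilibrium.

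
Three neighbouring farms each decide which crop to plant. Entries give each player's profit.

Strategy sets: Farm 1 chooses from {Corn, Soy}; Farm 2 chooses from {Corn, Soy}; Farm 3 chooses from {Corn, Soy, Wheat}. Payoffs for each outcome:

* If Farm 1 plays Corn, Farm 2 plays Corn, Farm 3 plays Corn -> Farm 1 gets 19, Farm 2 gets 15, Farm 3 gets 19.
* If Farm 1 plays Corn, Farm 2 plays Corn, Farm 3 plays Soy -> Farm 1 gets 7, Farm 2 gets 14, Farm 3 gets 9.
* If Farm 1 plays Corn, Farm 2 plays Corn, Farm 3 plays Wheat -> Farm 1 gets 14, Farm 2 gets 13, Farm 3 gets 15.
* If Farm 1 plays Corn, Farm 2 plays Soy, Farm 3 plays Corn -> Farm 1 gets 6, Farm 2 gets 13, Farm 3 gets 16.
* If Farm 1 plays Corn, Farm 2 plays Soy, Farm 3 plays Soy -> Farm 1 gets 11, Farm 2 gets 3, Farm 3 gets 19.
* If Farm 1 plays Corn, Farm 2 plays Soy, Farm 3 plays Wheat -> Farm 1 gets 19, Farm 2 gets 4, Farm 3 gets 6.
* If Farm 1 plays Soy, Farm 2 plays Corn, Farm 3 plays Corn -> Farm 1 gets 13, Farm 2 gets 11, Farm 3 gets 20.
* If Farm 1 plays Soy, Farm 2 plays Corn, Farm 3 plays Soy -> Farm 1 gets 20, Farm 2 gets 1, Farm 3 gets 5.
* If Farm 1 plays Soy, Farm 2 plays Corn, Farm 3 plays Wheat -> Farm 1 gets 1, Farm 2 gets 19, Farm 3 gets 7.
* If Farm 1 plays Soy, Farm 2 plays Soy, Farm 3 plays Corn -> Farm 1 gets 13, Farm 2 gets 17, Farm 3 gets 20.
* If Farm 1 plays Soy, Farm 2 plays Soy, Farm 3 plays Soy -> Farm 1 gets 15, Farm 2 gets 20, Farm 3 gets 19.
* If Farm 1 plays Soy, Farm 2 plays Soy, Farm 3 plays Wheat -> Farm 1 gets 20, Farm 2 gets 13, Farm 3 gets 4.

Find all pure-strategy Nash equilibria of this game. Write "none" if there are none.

Farm 1 against (Corn, Corn): payoffs 19, 13 → best response Corn.
Farm 1 against (Corn, Soy): payoffs 7, 20 → best response Soy.
Farm 1 against (Corn, Wheat): payoffs 14, 1 → best response Corn.
Farm 1 against (Soy, Corn): payoffs 6, 13 → best response Soy.
Farm 1 against (Soy, Soy): payoffs 11, 15 → best response Soy.
Farm 1 against (Soy, Wheat): payoffs 19, 20 → best response Soy.
Farm 2 against (Corn, Corn): payoffs 15, 13 → best response Corn.
Farm 2 against (Corn, Soy): payoffs 14, 3 → best response Corn.
Farm 2 against (Corn, Wheat): payoffs 13, 4 → best response Corn.
Farm 2 against (Soy, Corn): payoffs 11, 17 → best response Soy.
Farm 2 against (Soy, Soy): payoffs 1, 20 → best response Soy.
Farm 2 against (Soy, Wheat): payoffs 19, 13 → best response Corn.
Farm 3 against (Corn, Corn): payoffs 19, 9, 15 → best response Corn.
Farm 3 against (Corn, Soy): payoffs 16, 19, 6 → best response Soy.
Farm 3 against (Soy, Corn): payoffs 20, 5, 7 → best response Corn.
Farm 3 against (Soy, Soy): payoffs 20, 19, 4 → best response Corn.
Mutual best responses: (Corn, Corn, Corn); (Soy, Soy, Corn).

The pure Nash equilibria are (Corn, Corn, Corn); (Soy, Soy, Corn).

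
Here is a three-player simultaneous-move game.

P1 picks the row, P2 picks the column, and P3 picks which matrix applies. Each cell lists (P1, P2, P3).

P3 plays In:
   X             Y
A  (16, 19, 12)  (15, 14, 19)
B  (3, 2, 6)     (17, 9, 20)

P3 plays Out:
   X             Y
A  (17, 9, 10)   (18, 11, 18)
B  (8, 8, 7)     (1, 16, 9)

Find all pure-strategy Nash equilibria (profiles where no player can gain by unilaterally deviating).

Pure-strategy Nash equilibria: (A, X, In); (B, Y, In)

For each strategy profile, look for a profitable unilateral deviation.
(A, X, In): P1 gets 16, best alternative 3; P2 gets 19, best alternative 14; P3 gets 12, best alternative 10. No profitable deviation — NE.
(A, X, Out): P2 can switch to Y (9 → 11). Not NE.
(A, Y, In): P1 can switch to B (15 → 17). Not NE.
(A, Y, Out): P3 can switch to In (18 → 19). Not NE.
(B, X, In): P1 can switch to A (3 → 16). Not NE.
(B, X, Out): P1 can switch to A (8 → 17). Not NE.
(B, Y, In): P1 gets 17, best alternative 15; P2 gets 9, best alternative 2; P3 gets 20, best alternative 9. No profitable deviation — NE.
(B, Y, Out): P1 can switch to A (1 → 18). Not NE.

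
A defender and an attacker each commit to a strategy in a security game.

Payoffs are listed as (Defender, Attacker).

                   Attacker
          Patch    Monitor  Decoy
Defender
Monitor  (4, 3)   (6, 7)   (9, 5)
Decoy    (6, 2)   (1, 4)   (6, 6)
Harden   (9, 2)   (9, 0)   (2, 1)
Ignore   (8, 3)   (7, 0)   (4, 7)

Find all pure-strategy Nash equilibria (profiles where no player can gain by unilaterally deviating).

(Monitor, Patch): Defender can switch to Decoy (4 → 6). Not NE.
(Monitor, Monitor): Defender can switch to Harden (6 → 9). Not NE.
(Monitor, Decoy): Attacker can switch to Monitor (5 → 7). Not NE.
(Decoy, Patch): Defender can switch to Harden (6 → 9). Not NE.
(Decoy, Monitor): Defender can switch to Monitor (1 → 6). Not NE.
(Decoy, Decoy): Defender can switch to Monitor (6 → 9). Not NE.
(Harden, Patch): Defender gets 9, best alternative 8; Attacker gets 2, best alternative 1. No profitable deviation — NE.
(Harden, Monitor): Attacker can switch to Patch (0 → 2). Not NE.
(Harden, Decoy): Defender can switch to Monitor (2 → 9). Not NE.
(Ignore, Patch): Defender can switch to Harden (8 → 9). Not NE.
(Ignore, Monitor): Defender can switch to Harden (7 → 9). Not NE.
(The remaining 1 profile has a profitable deviation by the same check.)

(Harden, Patch)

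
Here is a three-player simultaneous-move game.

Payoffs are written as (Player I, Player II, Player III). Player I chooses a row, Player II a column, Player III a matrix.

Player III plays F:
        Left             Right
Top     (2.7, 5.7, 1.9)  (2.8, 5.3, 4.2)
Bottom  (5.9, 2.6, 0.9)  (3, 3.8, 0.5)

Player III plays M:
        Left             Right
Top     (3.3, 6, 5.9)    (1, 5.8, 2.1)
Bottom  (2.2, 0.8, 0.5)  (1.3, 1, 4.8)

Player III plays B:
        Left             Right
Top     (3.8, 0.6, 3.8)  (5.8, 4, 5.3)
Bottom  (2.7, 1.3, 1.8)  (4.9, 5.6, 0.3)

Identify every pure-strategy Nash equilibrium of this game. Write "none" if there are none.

(Top, Left, F): Player I can switch to Bottom (2.7 → 5.9). Not NE.
(Top, Left, M): Player I gets 3.3, best alternative 2.2; Player II gets 6, best alternative 5.8; Player III gets 5.9, best alternative 3.8. No profitable deviation — NE.
(Top, Left, B): Player II can switch to Right (0.6 → 4). Not NE.
(Top, Right, F): Player I can switch to Bottom (2.8 → 3). Not NE.
(Top, Right, M): Player I can switch to Bottom (1 → 1.3). Not NE.
(Top, Right, B): Player I gets 5.8, best alternative 4.9; Player II gets 4, best alternative 0.6; Player III gets 5.3, best alternative 4.2. No profitable deviation — NE.
(Bottom, Left, F): Player II can switch to Right (2.6 → 3.8). Not NE.
(Bottom, Left, M): Player I can switch to Top (2.2 → 3.3). Not NE.
(Bottom, Left, B): Player I can switch to Top (2.7 → 3.8). Not NE.
(Bottom, Right, F): Player III can switch to M (0.5 → 4.8). Not NE.
(Bottom, Right, M): Player I gets 1.3, best alternative 1; Player II gets 1, best alternative 0.8; Player III gets 4.8, best alternative 0.5. No profitable deviation — NE.
(Bottom, Right, B): Player I can switch to Top (4.9 → 5.8). Not NE.

Pure-strategy Nash equilibria: (Top, Left, M); (Top, Right, B); (Bottom, Right, M)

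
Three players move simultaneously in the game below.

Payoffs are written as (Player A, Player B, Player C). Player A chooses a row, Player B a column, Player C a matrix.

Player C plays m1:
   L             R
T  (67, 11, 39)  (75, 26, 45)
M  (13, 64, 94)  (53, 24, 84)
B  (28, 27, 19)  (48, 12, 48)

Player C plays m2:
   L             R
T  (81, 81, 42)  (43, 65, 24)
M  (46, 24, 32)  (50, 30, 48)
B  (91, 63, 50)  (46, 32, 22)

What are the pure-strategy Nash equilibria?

For each player, find the best response to each opponent profile; mutual best responses are the pure NE.
Player A against (L, m1): payoffs 67, 13, 28 → best response T.
Player A against (L, m2): payoffs 81, 46, 91 → best response B.
Player A against (R, m1): payoffs 75, 53, 48 → best response T.
Player A against (R, m2): payoffs 43, 50, 46 → best response M.
Player B against (T, m1): payoffs 11, 26 → best response R.
Player B against (T, m2): payoffs 81, 65 → best response L.
Player B against (M, m1): payoffs 64, 24 → best response L.
Player B against (M, m2): payoffs 24, 30 → best response R.
Player B against (B, m1): payoffs 27, 12 → best response L.
Player B against (B, m2): payoffs 63, 32 → best response L.
Player C against (T, L): payoffs 39, 42 → best response m2.
Player C against (T, R): payoffs 45, 24 → best response m1.
Player C against (M, L): payoffs 94, 32 → best response m1.
Player C against (M, R): payoffs 84, 48 → best response m1.
Player C against (B, L): payoffs 19, 50 → best response m2.
Player C against (B, R): payoffs 48, 22 → best response m1.
Mutual best responses: (T, R, m1); (B, L, m2).

Pure-strategy Nash equilibria: (T, R, m1); (B, L, m2)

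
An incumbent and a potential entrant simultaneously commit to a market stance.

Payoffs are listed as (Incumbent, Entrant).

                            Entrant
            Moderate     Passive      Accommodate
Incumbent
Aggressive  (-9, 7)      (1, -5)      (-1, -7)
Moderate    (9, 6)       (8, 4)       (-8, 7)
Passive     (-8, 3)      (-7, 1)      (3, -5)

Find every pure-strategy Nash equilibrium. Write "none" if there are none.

No pure-strategy Nash equilibrium.

Incumbent against Moderate: payoffs -9, 9, -8 → best response Moderate.
Incumbent against Passive: payoffs 1, 8, -7 → best response Moderate.
Incumbent against Accommodate: payoffs -1, -8, 3 → best response Passive.
Entrant against Aggressive: payoffs 7, -5, -7 → best response Moderate.
Entrant against Moderate: payoffs 6, 4, 7 → best response Accommodate.
Entrant against Passive: payoffs 3, 1, -5 → best response Moderate.
No profile is a mutual best response for all players.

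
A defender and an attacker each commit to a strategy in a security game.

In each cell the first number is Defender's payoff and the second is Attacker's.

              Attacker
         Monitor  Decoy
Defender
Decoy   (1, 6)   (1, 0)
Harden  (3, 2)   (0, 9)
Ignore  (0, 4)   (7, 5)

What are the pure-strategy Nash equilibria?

The unique pure-strategy Nash equilibrium is (Ignore, Decoy).

Defender against Monitor: payoffs 1, 3, 0 → best response Harden.
Defender against Decoy: payoffs 1, 0, 7 → best response Ignore.
Attacker against Decoy: payoffs 6, 0 → best response Monitor.
Attacker against Harden: payoffs 2, 9 → best response Decoy.
Attacker against Ignore: payoffs 4, 5 → best response Decoy.
Mutual best responses: (Ignore, Decoy).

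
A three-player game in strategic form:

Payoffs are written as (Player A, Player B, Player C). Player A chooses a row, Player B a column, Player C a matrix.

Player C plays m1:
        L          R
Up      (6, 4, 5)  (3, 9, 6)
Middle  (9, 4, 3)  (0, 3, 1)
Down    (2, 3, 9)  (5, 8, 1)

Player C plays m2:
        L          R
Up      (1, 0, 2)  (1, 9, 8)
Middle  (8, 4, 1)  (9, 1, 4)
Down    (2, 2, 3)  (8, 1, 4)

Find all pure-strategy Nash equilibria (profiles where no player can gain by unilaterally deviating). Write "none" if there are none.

Pure NE: (Middle, L, m1)

(Up, L, m1): Player A can switch to Middle (6 → 9). Not NE.
(Up, L, m2): Player A can switch to Middle (1 → 8). Not NE.
(Up, R, m1): Player A can switch to Down (3 → 5). Not NE.
(Up, R, m2): Player A can switch to Middle (1 → 9). Not NE.
(Middle, L, m1): Player A gets 9, best alternative 6; Player B gets 4, best alternative 3; Player C gets 3, best alternative 1. No profitable deviation — NE.
(Middle, L, m2): Player C can switch to m1 (1 → 3). Not NE.
(Middle, R, m1): Player A can switch to Up (0 → 3). Not NE.
(Middle, R, m2): Player B can switch to L (1 → 4). Not NE.
(Down, L, m1): Player A can switch to Up (2 → 6). Not NE.
(The remaining 3 profiles each have a profitable deviation by the same check.)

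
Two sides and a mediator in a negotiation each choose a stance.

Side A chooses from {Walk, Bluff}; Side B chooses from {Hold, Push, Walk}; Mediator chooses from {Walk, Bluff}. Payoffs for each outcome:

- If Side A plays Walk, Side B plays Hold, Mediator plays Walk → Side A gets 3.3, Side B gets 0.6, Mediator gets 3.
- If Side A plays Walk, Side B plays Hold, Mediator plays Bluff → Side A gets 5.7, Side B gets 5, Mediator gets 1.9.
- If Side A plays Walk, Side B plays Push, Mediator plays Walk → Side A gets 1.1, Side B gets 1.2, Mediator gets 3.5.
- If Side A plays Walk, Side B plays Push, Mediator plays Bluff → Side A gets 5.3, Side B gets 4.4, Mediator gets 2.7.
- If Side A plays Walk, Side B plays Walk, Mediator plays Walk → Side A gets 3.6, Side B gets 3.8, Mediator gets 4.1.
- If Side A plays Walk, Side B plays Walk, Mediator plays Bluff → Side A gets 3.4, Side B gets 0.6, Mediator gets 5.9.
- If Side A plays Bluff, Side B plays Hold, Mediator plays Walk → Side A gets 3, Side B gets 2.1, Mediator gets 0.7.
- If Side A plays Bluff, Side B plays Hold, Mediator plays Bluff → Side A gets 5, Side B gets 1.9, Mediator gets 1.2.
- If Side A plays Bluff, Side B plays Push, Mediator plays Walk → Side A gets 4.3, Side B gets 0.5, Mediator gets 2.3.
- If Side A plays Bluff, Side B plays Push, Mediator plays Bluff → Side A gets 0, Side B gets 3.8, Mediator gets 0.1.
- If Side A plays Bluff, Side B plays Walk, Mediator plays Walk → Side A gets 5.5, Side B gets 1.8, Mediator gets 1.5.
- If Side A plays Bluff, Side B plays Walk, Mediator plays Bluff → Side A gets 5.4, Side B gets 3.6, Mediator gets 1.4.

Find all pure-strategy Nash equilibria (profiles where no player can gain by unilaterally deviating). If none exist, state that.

Side A against (Hold, Walk): payoffs 3.3, 3 → best response Walk.
Side A against (Hold, Bluff): payoffs 5.7, 5 → best response Walk.
Side A against (Push, Walk): payoffs 1.1, 4.3 → best response Bluff.
Side A against (Push, Bluff): payoffs 5.3, 0 → best response Walk.
Side A against (Walk, Walk): payoffs 3.6, 5.5 → best response Bluff.
Side A against (Walk, Bluff): payoffs 3.4, 5.4 → best response Bluff.
Side B against (Walk, Walk): payoffs 0.6, 1.2, 3.8 → best response Walk.
Side B against (Walk, Bluff): payoffs 5, 4.4, 0.6 → best response Hold.
Side B against (Bluff, Walk): payoffs 2.1, 0.5, 1.8 → best response Hold.
Side B against (Bluff, Bluff): payoffs 1.9, 3.8, 3.6 → best response Push.
Mediator against (Walk, Hold): payoffs 3, 1.9 → best response Walk.
Mediator against (Walk, Push): payoffs 3.5, 2.7 → best response Walk.
Mediator against (Walk, Walk): payoffs 4.1, 5.9 → best response Bluff.
Mediator against (Bluff, Hold): payoffs 0.7, 1.2 → best response Bluff.
Mediator against (Bluff, Push): payoffs 2.3, 0.1 → best response Walk.
Mediator against (Bluff, Walk): payoffs 1.5, 1.4 → best response Walk.
No profile is a mutual best response for all players.

none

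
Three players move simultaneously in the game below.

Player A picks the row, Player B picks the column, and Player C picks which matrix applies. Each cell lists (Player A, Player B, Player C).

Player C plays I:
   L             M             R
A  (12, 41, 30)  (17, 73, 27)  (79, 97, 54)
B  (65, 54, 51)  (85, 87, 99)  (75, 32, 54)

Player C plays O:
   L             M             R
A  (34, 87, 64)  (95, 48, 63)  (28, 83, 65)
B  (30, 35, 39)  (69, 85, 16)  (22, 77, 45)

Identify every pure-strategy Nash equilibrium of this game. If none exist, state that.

(A, L, I): Player A can switch to B (12 → 65). Not NE.
(A, L, O): Player A gets 34, best alternative 30; Player B gets 87, best alternative 83; Player C gets 64, best alternative 30. No profitable deviation — NE.
(A, M, I): Player A can switch to B (17 → 85). Not NE.
(A, M, O): Player B can switch to L (48 → 87). Not NE.
(A, R, I): Player C can switch to O (54 → 65). Not NE.
(A, R, O): Player B can switch to L (83 → 87). Not NE.
(B, L, I): Player B can switch to M (54 → 87). Not NE.
(B, L, O): Player A can switch to A (30 → 34). Not NE.
(B, M, I): Player A gets 85, best alternative 17; Player B gets 87, best alternative 54; Player C gets 99, best alternative 16. No profitable deviation — NE.
(B, M, O): Player A can switch to A (69 → 95). Not NE.
(B, R, I): Player A can switch to A (75 → 79). Not NE.
(B, R, O): Player A can switch to A (22 → 28). Not NE.

Pure-strategy Nash equilibria: (A, L, O), (B, M, I)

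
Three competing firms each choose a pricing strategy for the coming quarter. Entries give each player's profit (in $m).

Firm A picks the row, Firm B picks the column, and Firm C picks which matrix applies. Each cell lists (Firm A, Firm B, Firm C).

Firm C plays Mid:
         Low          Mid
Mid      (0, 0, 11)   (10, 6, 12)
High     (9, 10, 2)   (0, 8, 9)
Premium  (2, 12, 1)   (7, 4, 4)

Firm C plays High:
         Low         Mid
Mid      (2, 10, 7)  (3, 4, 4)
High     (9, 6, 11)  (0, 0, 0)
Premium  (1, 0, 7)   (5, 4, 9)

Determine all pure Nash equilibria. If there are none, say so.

Pure-strategy Nash equilibria: (Mid, Mid, Mid), (High, Low, High), (Premium, Mid, High)

Check each profile: it is a Nash equilibrium iff no player can strictly gain by switching unilaterally.
(Mid, Low, Mid): Firm A can switch to High (0 → 9). Not NE.
(Mid, Low, High): Firm A can switch to High (2 → 9). Not NE.
(Mid, Mid, Mid): Firm A gets 10, best alternative 7; Firm B gets 6, best alternative 0; Firm C gets 12, best alternative 4. No profitable deviation — NE.
(Mid, Mid, High): Firm A can switch to Premium (3 → 5). Not NE.
(High, Low, Mid): Firm C can switch to High (2 → 11). Not NE.
(High, Low, High): Firm A gets 9, best alternative 2; Firm B gets 6, best alternative 0; Firm C gets 11, best alternative 2. No profitable deviation — NE.
(High, Mid, Mid): Firm A can switch to Mid (0 → 10). Not NE.
(High, Mid, High): Firm A can switch to Mid (0 → 3). Not NE.
(Premium, Mid, High): Firm A gets 5, best alternative 3; Firm B gets 4, best alternative 0; Firm C gets 9, best alternative 4. No profitable deviation — NE.
(The remaining 3 profiles each have a profitable deviation by the same check.)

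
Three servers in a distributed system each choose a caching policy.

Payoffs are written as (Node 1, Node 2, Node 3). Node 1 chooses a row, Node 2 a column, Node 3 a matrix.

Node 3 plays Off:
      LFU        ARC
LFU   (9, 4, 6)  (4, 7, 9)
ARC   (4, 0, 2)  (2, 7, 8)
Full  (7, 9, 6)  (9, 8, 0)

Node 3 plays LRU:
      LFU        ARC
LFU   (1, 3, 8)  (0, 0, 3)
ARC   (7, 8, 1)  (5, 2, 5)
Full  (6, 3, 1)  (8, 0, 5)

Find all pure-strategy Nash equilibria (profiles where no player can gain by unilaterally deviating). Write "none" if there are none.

Node 1 against (LFU, Off): payoffs 9, 4, 7 → best response LFU.
Node 1 against (LFU, LRU): payoffs 1, 7, 6 → best response ARC.
Node 1 against (ARC, Off): payoffs 4, 2, 9 → best response Full.
Node 1 against (ARC, LRU): payoffs 0, 5, 8 → best response Full.
Node 2 against (LFU, Off): payoffs 4, 7 → best response ARC.
Node 2 against (LFU, LRU): payoffs 3, 0 → best response LFU.
Node 2 against (ARC, Off): payoffs 0, 7 → best response ARC.
Node 2 against (ARC, LRU): payoffs 8, 2 → best response LFU.
Node 2 against (Full, Off): payoffs 9, 8 → best response LFU.
Node 2 against (Full, LRU): payoffs 3, 0 → best response LFU.
Node 3 against (LFU, LFU): payoffs 6, 8 → best response LRU.
Node 3 against (LFU, ARC): payoffs 9, 3 → best response Off.
Node 3 against (ARC, LFU): payoffs 2, 1 → best response Off.
Node 3 against (ARC, ARC): payoffs 8, 5 → best response Off.
Node 3 against (Full, LFU): payoffs 6, 1 → best response Off.
Node 3 against (Full, ARC): payoffs 0, 5 → best response LRU.
No profile is a mutual best response for all players.

There is no pure-strategy Nash equilibrium.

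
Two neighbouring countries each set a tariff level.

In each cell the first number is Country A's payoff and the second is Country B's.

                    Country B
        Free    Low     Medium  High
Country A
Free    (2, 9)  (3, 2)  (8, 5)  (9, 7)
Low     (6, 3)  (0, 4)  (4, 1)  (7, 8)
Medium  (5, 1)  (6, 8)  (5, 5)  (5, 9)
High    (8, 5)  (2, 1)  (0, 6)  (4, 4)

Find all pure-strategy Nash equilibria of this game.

This game has no pure Nash equilibrium.

For each strategy profile, look for a profitable unilateral deviation.
(Free, Free): Country A can switch to Low (2 → 6). Not NE.
(Free, Low): Country A can switch to Medium (3 → 6). Not NE.
(Free, Medium): Country B can switch to Free (5 → 9). Not NE.
(Free, High): Country B can switch to Free (7 → 9). Not NE.
(Low, Free): Country A can switch to High (6 → 8). Not NE.
(Low, Low): Country A can switch to Free (0 → 3). Not NE.
(Low, Medium): Country A can switch to Free (4 → 8). Not NE.
(Low, High): Country A can switch to Free (7 → 9). Not NE.
(Medium, Free): Country A can switch to Low (5 → 6). Not NE.
(Medium, Low): Country B can switch to High (8 → 9). Not NE.
(The remaining 6 profiles each have a profitable deviation by the same check.)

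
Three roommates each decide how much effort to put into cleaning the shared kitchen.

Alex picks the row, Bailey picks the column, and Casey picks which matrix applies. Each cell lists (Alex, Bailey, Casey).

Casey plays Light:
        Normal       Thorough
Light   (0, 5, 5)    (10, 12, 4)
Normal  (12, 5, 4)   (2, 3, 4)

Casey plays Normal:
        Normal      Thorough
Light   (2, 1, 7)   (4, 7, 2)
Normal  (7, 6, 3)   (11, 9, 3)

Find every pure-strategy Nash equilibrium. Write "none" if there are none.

Mark each player's best response to every combination of opponents' strategies; a profile where every player is best-responding is a pure Nash equilibrium.
Alex against (Normal, Light): payoffs 0, 12 → best response Normal.
Alex against (Normal, Normal): payoffs 2, 7 → best response Normal.
Alex against (Thorough, Light): payoffs 10, 2 → best response Light.
Alex against (Thorough, Normal): payoffs 4, 11 → best response Normal.
Bailey against (Light, Light): payoffs 5, 12 → best response Thorough.
Bailey against (Light, Normal): payoffs 1, 7 → best response Thorough.
Bailey against (Normal, Light): payoffs 5, 3 → best response Normal.
Bailey against (Normal, Normal): payoffs 6, 9 → best response Thorough.
Casey against (Light, Normal): payoffs 5, 7 → best response Normal.
Casey against (Light, Thorough): payoffs 4, 2 → best response Light.
Casey against (Normal, Normal): payoffs 4, 3 → best response Light.
Casey against (Normal, Thorough): payoffs 4, 3 → best response Light.
Mutual best responses: (Light, Thorough, Light); (Normal, Normal, Light).

Pure-strategy Nash equilibria: (Light, Thorough, Light) and (Normal, Normal, Light)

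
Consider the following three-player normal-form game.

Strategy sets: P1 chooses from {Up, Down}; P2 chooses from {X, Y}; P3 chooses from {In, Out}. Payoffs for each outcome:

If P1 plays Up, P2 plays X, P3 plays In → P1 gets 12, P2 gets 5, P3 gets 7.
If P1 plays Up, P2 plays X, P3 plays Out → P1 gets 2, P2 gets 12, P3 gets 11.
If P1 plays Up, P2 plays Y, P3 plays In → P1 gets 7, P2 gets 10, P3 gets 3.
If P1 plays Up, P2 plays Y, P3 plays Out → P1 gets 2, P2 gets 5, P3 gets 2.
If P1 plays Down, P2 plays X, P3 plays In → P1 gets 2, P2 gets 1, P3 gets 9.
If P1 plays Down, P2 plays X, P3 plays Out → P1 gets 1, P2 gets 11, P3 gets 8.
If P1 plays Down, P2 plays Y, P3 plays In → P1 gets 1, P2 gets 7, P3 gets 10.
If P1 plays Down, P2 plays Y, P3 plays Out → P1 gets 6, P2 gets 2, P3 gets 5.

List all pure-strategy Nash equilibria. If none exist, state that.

(Up, X, Out) and (Up, Y, In)

For each player, find the best response to each opponent profile; mutual best responses are the pure NE.
P1 against (X, In): payoffs 12, 2 → best response Up.
P1 against (X, Out): payoffs 2, 1 → best response Up.
P1 against (Y, In): payoffs 7, 1 → best response Up.
P1 against (Y, Out): payoffs 2, 6 → best response Down.
P2 against (Up, In): payoffs 5, 10 → best response Y.
P2 against (Up, Out): payoffs 12, 5 → best response X.
P2 against (Down, In): payoffs 1, 7 → best response Y.
P2 against (Down, Out): payoffs 11, 2 → best response X.
P3 against (Up, X): payoffs 7, 11 → best response Out.
P3 against (Up, Y): payoffs 3, 2 → best response In.
P3 against (Down, X): payoffs 9, 8 → best response In.
P3 against (Down, Y): payoffs 10, 5 → best response In.
Mutual best responses: (Up, X, Out); (Up, Y, In).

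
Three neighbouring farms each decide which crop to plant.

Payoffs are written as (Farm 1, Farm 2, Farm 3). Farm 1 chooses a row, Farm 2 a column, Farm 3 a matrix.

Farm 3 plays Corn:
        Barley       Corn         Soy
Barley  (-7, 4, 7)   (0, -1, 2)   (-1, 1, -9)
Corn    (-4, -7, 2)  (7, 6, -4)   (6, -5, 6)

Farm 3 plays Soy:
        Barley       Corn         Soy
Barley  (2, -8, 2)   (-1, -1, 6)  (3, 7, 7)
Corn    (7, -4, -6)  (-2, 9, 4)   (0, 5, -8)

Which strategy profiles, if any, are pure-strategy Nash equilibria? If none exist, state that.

(Barley, Barley, Corn): Farm 1 can switch to Corn (-7 → -4). Not NE.
(Barley, Barley, Soy): Farm 1 can switch to Corn (2 → 7). Not NE.
(Barley, Corn, Corn): Farm 1 can switch to Corn (0 → 7). Not NE.
(Barley, Corn, Soy): Farm 2 can switch to Soy (-1 → 7). Not NE.
(Barley, Soy, Corn): Farm 1 can switch to Corn (-1 → 6). Not NE.
(Barley, Soy, Soy): Farm 1 gets 3, best alternative 0; Farm 2 gets 7, best alternative -1; Farm 3 gets 7, best alternative -9. No profitable deviation — NE.
(Corn, Barley, Corn): Farm 2 can switch to Corn (-7 → 6). Not NE.
(Corn, Barley, Soy): Farm 2 can switch to Corn (-4 → 9). Not NE.
(Corn, Corn, Corn): Farm 3 can switch to Soy (-4 → 4). Not NE.
(The remaining 3 profiles each have a profitable deviation by the same check.)

The unique pure-strategy Nash equilibrium is (Barley, Soy, Soy).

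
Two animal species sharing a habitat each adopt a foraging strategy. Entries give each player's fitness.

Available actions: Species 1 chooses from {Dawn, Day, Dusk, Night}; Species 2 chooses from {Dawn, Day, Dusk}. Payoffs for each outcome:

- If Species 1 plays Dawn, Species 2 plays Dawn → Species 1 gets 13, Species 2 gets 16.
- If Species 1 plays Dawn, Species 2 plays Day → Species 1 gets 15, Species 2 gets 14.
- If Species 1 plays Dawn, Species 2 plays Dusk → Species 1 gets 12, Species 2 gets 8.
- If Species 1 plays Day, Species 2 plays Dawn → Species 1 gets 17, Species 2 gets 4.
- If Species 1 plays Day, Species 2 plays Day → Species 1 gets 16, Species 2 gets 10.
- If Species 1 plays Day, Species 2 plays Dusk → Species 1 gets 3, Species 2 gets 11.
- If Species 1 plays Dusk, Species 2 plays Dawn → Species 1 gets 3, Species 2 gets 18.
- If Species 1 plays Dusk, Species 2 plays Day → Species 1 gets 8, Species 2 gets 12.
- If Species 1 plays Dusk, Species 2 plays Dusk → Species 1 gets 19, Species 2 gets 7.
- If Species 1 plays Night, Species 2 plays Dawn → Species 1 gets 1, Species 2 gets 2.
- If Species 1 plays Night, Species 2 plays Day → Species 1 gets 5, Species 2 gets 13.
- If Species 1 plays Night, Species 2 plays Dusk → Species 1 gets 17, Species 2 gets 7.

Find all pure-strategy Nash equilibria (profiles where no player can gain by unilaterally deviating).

There is no pure-strategy Nash equilibrium.

Species 1 against Dawn: payoffs 13, 17, 3, 1 → best response Day.
Species 1 against Day: payoffs 15, 16, 8, 5 → best response Day.
Species 1 against Dusk: payoffs 12, 3, 19, 17 → best response Dusk.
Species 2 against Dawn: payoffs 16, 14, 8 → best response Dawn.
Species 2 against Day: payoffs 4, 10, 11 → best response Dusk.
Species 2 against Dusk: payoffs 18, 12, 7 → best response Dawn.
Species 2 against Night: payoffs 2, 13, 7 → best response Day.
No profile is a mutual best response for all players.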